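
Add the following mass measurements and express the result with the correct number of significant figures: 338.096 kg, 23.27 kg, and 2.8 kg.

3.642 × 10^2 kg

338.096 kg + 23.27 kg + 2.8 kg = 364.166 kg.
Addition/subtraction keeps the fewest decimal places: 338.096 → 3 decimal places, 23.27 → 2 decimal places, 2.8 → 1 decimal place; limit is 1.
Rounded to 1 decimal place: 3.642 × 10^2 kg.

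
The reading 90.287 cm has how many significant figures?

90.287: zeros between nonzero digits are significant.

5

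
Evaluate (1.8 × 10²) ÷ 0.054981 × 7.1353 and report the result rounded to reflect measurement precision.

2.3 × 10⁴

(1.8 × 10²) ÷ 0.054981 × 7.1353 = 23359.9607137…
Multiplication/division keeps the fewest significant figures: 1.8 × 10² → 2 s.f., 0.054981 → 5 s.f., 7.1353 → 5 s.f.; limit is 2.
Rounded to 2 significant figures: 2.3 × 10⁴.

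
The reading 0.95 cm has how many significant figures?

0.95: leading zeros are not significant.

2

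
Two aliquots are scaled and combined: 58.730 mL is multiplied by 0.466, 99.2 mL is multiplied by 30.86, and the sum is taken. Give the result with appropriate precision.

58.730 × 0.466 = 27.36818 → 27.4 mL (3 s.f., last digit at the 10^-1 place).
99.2 × 30.86 = 3061.312 → 3.06 × 10^3 mL (3 s.f., last digit at the 10^1 place).
Sum: 3088.68018 mL; keep the coarser place, 10^1.
Result: 3.09 × 10^3 mL.

3.09 × 10^3 mL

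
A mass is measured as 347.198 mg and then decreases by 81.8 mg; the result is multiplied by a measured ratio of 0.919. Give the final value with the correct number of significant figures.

347.198 mg − 81.8 mg = 265.398 mg; the difference is limited to 1 decimal place (4 s.f.).
Carrying full precision, 265.398 × 0.919 = 243.900762 mg; 0.919 has 3 s.f., so the result keeps min(4, 3) = 3 s.f.
Rounded to 3 significant figures: 244 mg.

244 mg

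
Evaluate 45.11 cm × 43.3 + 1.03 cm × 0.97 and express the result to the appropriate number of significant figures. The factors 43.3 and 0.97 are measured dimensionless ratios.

45.11 × 43.3 = 1953.263 → 1.95 × 10³ cm (3 s.f., last digit at the 10^1 place).
1.03 × 0.97 = 0.9991 → 1.0 cm (2 s.f., last digit at the 10^-1 place).
Sum: 1954.2621 cm; keep the coarser place, 10^1.
Result: 1.95 × 10³ cm.

1.95 × 10³ cm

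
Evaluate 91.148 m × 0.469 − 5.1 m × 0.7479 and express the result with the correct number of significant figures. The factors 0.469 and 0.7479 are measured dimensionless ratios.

91.148 × 0.469 = 42.748412 → 42.7 m (3 s.f., last digit at the 10^-1 place).
5.1 × 0.7479 = 3.81429 → 3.8 m (2 s.f., last digit at the 10^-1 place).
Difference: 38.934122 m; keep the coarser place, 10^-1.
Result: 38.9 m.

38.9 m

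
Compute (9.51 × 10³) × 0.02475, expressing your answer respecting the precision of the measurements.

2.35 × 10²

(9.51 × 10³) × 0.02475 = 235.3725
Multiplication/division keeps the fewest significant figures: 9.51 × 10³ → 3 s.f., 0.02475 → 4 s.f.; limit is 3.
Rounded to 3 significant figures: 2.35 × 10².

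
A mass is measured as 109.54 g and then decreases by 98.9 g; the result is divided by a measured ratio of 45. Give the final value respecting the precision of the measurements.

0.24 g

109.54 g − 98.9 g = 10.64 g; the difference is limited to 1 decimal place (3 s.f.).
Carrying full precision, 10.64 ÷ 45 = 0.236444444444… g; 45 has 2 s.f., so the result keeps min(3, 2) = 2 s.f.
Rounded to 2 significant figures: 0.24 g.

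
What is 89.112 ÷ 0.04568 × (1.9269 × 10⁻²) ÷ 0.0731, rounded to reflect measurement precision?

89.112 ÷ 0.04568 × (1.9269 × 10⁻²) ÷ 0.0731 = 514.223470955…
Multiplication/division keeps the fewest significant figures: 89.112 → 5 s.f., 0.04568 → 4 s.f., 1.9269 × 10⁻² → 5 s.f., 0.0731 → 3 s.f.; limit is 3.
Rounded to 3 significant figures: 514.

514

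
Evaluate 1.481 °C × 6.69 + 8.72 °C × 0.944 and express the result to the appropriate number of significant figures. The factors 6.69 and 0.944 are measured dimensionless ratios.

18.14 °C

1.481 × 6.69 = 9.90789 → 9.91 °C (3 s.f., last digit at the 10^-2 place).
8.72 × 0.944 = 8.23168 → 8.23 °C (3 s.f., last digit at the 10^-2 place).
Sum: 18.13957 °C; keep the coarser place, 10^-2.
Result: 18.14 °C.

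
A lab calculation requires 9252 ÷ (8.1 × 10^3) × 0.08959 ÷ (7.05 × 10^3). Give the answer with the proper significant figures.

9252 ÷ (8.1 × 10^3) × 0.08959 ÷ (7.05 × 10^3) = 0.0000145151331757…
Multiplication/division keeps the fewest significant figures: 9252 → 4 s.f., 8.1 × 10^3 → 2 s.f., 0.08959 → 4 s.f., 7.05 × 10^3 → 3 s.f.; limit is 2.
Rounded to 2 significant figures: 1.5 × 10^-5.

1.5 × 10^-5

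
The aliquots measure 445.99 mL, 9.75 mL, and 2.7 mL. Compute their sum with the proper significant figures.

445.99 mL + 9.75 mL + 2.7 mL = 458.44 mL.
Addition/subtraction keeps the fewest decimal places: 445.99 → 2 decimal places, 9.75 → 2 decimal places, 2.7 → 1 decimal place; limit is 1.
Rounded to 1 decimal place: 458.4 mL.

458.4 mL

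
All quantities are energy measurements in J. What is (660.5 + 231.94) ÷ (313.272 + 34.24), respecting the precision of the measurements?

2.568

660.5 + 231.94 = 892.44, limited to 1 d.p. → 4 s.f.; 313.272 + 34.24 = 347.512, limited to 2 d.p. → 5 s.f.
Carrying full precision, 892.44 ÷ 347.512 = 2.56808397983…; keep min(4, 5) = 4 s.f.
Rounded to 4 significant figures: 2.568.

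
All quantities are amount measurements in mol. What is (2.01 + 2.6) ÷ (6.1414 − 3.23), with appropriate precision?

1.6

2.01 + 2.6 = 4.61, limited to 1 d.p. → 2 s.f.; 6.1414 − 3.23 = 2.9114, limited to 2 d.p. → 3 s.f.
Carrying full precision, 4.61 ÷ 2.9114 = 1.58343065192…; keep min(2, 3) = 2 s.f.
Rounded to 2 significant figures: 1.6.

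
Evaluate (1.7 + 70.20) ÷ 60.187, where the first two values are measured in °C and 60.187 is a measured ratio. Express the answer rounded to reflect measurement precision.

1.19 °C

1.7 °C + 70.20 °C = 71.90 °C; the sum is limited to 1 decimal place (3 s.f.).
Carrying full precision, 71.90 ÷ 60.187 = 1.19461013176… °C; 60.187 has 5 s.f., so the result keeps min(3, 5) = 3 s.f.
Rounded to 3 significant figures: 1.19 °C.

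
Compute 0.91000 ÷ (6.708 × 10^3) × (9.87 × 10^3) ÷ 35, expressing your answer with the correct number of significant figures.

0.038

0.91000 ÷ (6.708 × 10^3) × (9.87 × 10^3) ÷ 35 = 0.0382558139535…
Multiplication/division keeps the fewest significant figures: 0.91000 → 5 s.f., 6.708 × 10^3 → 4 s.f., 9.87 × 10^3 → 3 s.f., 35 → 2 s.f.; limit is 2.
Rounded to 2 significant figures: 0.038.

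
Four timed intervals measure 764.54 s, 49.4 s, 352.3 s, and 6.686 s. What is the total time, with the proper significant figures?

1172.9 s

764.54 s + 49.4 s + 352.3 s + 6.686 s = 1172.926 s.
Addition/subtraction keeps the fewest decimal places: 764.54 → 2 decimal places, 49.4 → 1 decimal place, 352.3 → 1 decimal place, 6.686 → 3 decimal places; limit is 1.
Rounded to 1 decimal place: 1172.9 s.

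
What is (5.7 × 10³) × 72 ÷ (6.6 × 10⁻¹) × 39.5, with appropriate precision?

2.5 × 10⁷

(5.7 × 10³) × 72 ÷ (6.6 × 10⁻¹) × 39.5 = 24561818.1818…
Multiplication/division keeps the fewest significant figures: 5.7 × 10³ → 2 s.f., 72 → 2 s.f., 6.6 × 10⁻¹ → 2 s.f., 39.5 → 3 s.f.; limit is 2.
Rounded to 2 significant figures: 2.5 × 10⁷.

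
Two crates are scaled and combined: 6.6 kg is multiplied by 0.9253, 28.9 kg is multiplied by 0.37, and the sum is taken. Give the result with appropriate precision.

6.6 × 0.9253 = 6.10698 → 6.1 kg (2 s.f., last digit at the 10^-1 place).
28.9 × 0.37 = 10.693 → 11 kg (2 s.f., last digit at the 10^0 place).
Sum: 16.79998 kg; keep the coarser place, 10^0.
Result: 17 kg.

17 kg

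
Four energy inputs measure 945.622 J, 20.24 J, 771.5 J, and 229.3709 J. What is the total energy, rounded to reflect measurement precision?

945.622 J + 20.24 J + 771.5 J + 229.3709 J = 1966.7329 J.
Addition/subtraction keeps the fewest decimal places: 945.622 → 3 decimal places, 20.24 → 2 decimal places, 771.5 → 1 decimal place, 229.3709 → 4 decimal places; limit is 1.
Rounded to 1 decimal place: 1966.7 J.

1966.7 J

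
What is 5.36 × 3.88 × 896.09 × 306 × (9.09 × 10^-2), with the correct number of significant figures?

5.36 × 3.88 × 896.09 × 306 × (9.09 × 10^-2) = 518362.356823…
Multiplication/division keeps the fewest significant figures: 5.36 → 3 s.f., 3.88 → 3 s.f., 896.09 → 5 s.f., 306 → 3 s.f., 9.09 × 10^-2 → 3 s.f.; limit is 3.
Rounded to 3 significant figures: 5.18 × 10^5.

5.18 × 10^5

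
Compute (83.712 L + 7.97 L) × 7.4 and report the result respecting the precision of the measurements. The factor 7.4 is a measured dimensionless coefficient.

6.8 × 10^2 L

83.712 L + 7.97 L = 91.682 L; the sum is limited to 2 decimal places (4 s.f.).
Carrying full precision, 91.682 × 7.4 = 678.4468 L; 7.4 has 2 s.f., so the result keeps min(4, 2) = 2 s.f.
Rounded to 2 significant figures: 6.8 × 10^2 L.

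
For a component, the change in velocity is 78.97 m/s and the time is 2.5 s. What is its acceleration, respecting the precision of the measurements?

32 m/s²

acceleration = 78.97 m/s ÷ 2.5 s = 31.588 m/s².
78.97 has 4 significant figures; 2.5 has 2.
Division/multiplication keeps the fewest: 2 significant figures.
Rounded: 32 m/s².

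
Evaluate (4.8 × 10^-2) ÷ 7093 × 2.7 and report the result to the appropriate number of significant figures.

1.8 × 10^-5

(4.8 × 10^-2) ÷ 7093 × 2.7 = 0.0000182715353165…
Multiplication/division keeps the fewest significant figures: 4.8 × 10^-2 → 2 s.f., 7093 → 4 s.f., 2.7 → 2 s.f.; limit is 2.
Rounded to 2 significant figures: 1.8 × 10^-5.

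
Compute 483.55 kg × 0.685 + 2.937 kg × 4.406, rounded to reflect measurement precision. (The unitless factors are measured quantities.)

483.55 × 0.685 = 331.23175 → 331 kg (3 s.f., last digit at the 10^0 place).
2.937 × 4.406 = 12.940422 → 12.94 kg (4 s.f., last digit at the 10^-2 place).
Sum: 344.172172 kg; keep the coarser place, 10^0.
Result: 344 kg.

344 kg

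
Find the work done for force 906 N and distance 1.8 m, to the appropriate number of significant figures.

1.6 × 10³ J

work done = 906 N × 1.8 m = 1630.8 J.
906 has 3 significant figures; 1.8 has 2.
Division/multiplication keeps the fewest: 2 significant figures.
Rounded: 1.6 × 10³ J.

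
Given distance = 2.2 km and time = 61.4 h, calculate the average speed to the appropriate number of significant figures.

0.036 km/h

average speed = 2.2 km ÷ 61.4 h = 0.0358306188925… km/h.
2.2 has 2 significant figures; 61.4 has 3.
Division/multiplication keeps the fewest: 2 significant figures.
Rounded: 0.036 km/h.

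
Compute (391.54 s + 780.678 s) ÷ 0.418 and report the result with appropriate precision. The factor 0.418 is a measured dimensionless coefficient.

391.54 s + 780.678 s = 1172.218 s; the sum is limited to 2 decimal places (6 s.f.).
Carrying full precision, 1172.218 ÷ 0.418 = 2804.3492823… s; 0.418 has 3 s.f., so the result keeps min(6, 3) = 3 s.f.
Rounded to 3 significant figures: 2.80 × 10³ s.

2.80 × 10³ s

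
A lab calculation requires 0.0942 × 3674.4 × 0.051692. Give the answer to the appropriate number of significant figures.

17.9

0.0942 × 3674.4 × 0.051692 = 17.8920733882…
Multiplication/division keeps the fewest significant figures: 0.0942 → 3 s.f., 3674.4 → 5 s.f., 0.051692 → 5 s.f.; limit is 3.
Rounded to 3 significant figures: 17.9.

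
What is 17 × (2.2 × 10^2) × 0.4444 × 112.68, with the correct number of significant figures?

1.9 × 10^5

17 × (2.2 × 10^2) × 0.4444 × 112.68 = 187280.47008
Multiplication/division keeps the fewest significant figures: 17 → 2 s.f., 2.2 × 10^2 → 2 s.f., 0.4444 → 4 s.f., 112.68 → 5 s.f.; limit is 2.
Rounded to 2 significant figures: 1.9 × 10^5.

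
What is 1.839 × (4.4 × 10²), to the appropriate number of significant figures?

8.1 × 10²

1.839 × (4.4 × 10²) = 809.16
Multiplication/division keeps the fewest significant figures: 1.839 → 4 s.f., 4.4 × 10² → 2 s.f.; limit is 2.
Rounded to 2 significant figures: 8.1 × 10².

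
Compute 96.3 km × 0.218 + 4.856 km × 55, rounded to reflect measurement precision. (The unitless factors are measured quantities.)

96.3 × 0.218 = 20.9934 → 21.0 km (3 s.f., last digit at the 10^-1 place).
4.856 × 55 = 267.08 → 2.7 × 10^2 km (2 s.f., last digit at the 10^1 place).
Sum: 288.0734 km; keep the coarser place, 10^1.
Result: 2.9 × 10^2 km.

2.9 × 10^2 km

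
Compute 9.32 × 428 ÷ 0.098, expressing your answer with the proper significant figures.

4.1 × 10^4

9.32 × 428 ÷ 0.098 = 40703.6734694…
Multiplication/division keeps the fewest significant figures: 9.32 → 3 s.f., 428 → 3 s.f., 0.098 → 2 s.f.; limit is 2.
Rounded to 2 significant figures: 4.1 × 10^4.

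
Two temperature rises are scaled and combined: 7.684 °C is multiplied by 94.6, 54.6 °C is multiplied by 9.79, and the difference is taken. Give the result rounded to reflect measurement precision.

7.684 × 94.6 = 726.9064 → 727 °C (3 s.f., last digit at the 10^0 place).
54.6 × 9.79 = 534.534 → 535 °C (3 s.f., last digit at the 10^0 place).
Difference: 192.3724 °C; keep the coarser place, 10^0.
Result: 192 °C.

192 °C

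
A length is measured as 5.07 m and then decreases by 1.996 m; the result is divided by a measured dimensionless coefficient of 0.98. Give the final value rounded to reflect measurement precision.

3.1 m

5.07 m − 1.996 m = 3.074 m; the difference is limited to 2 decimal places (3 s.f.).
Carrying full precision, 3.074 ÷ 0.98 = 3.13673469388… m; 0.98 has 2 s.f., so the result keeps min(3, 2) = 2 s.f.
Rounded to 2 significant figures: 3.1 m.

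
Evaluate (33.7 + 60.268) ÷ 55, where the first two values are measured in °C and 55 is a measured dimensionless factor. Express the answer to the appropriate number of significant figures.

33.7 °C + 60.268 °C = 93.968 °C; the sum is limited to 1 decimal place (3 s.f.).
Carrying full precision, 93.968 ÷ 55 = 1.70850909091… °C; 55 has 2 s.f., so the result keeps min(3, 2) = 2 s.f.
Rounded to 2 significant figures: 1.7 °C.

1.7 °C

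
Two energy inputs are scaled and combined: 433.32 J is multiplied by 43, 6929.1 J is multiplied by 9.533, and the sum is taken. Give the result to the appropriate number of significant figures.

433.32 × 43 = 18632.76 → 1.9 × 10^4 J (2 s.f., last digit at the 10^3 place).
6929.1 × 9.533 = 66055.1103 → 6.606 × 10^4 J (4 s.f., last digit at the 10^1 place).
Sum: 84687.8703 J; keep the coarser place, 10^3.
Result: 8.5 × 10^4 J.

8.5 × 10^4 J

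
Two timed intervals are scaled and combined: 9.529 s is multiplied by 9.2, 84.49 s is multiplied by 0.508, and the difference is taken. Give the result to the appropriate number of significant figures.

45 s

9.529 × 9.2 = 87.6668 → 88 s (2 s.f., last digit at the 10^0 place).
84.49 × 0.508 = 42.92092 → 42.9 s (3 s.f., last digit at the 10^-1 place).
Difference: 44.74588 s; keep the coarser place, 10^0.
Result: 45 s.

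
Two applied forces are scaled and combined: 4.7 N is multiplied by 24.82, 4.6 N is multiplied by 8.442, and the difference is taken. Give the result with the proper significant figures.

8 × 10¹ N

4.7 × 24.82 = 116.654 → 1.2 × 10² N (2 s.f., last digit at the 10^1 place).
4.6 × 8.442 = 38.8332 → 39 N (2 s.f., last digit at the 10^0 place).
Difference: 77.8208 N; keep the coarser place, 10^1.
Result: 8 × 10¹ N.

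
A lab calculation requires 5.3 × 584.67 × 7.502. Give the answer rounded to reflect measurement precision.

5.3 × 584.67 × 7.502 = 23246.830002
Multiplication/division keeps the fewest significant figures: 5.3 → 2 s.f., 584.67 → 5 s.f., 7.502 → 4 s.f.; limit is 2.
Rounded to 2 significant figures: 2.3 × 10^4.

2.3 × 10^4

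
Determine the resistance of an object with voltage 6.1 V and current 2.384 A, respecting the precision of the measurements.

2.6 Ω

resistance = 6.1 V ÷ 2.384 A = 2.55872483221… Ω.
6.1 has 2 significant figures; 2.384 has 4.
Division/multiplication keeps the fewest: 2 significant figures.
Rounded: 2.6 Ω.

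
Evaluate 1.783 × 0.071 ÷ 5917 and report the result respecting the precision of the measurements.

1.783 × 0.071 ÷ 5917 = 0.0000213947946595…
Multiplication/division keeps the fewest significant figures: 1.783 → 4 s.f., 0.071 → 2 s.f., 5917 → 4 s.f.; limit is 2.
Rounded to 2 significant figures: 2.1 × 10^-5.

2.1 × 10^-5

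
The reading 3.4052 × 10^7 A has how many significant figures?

3.4052 × 10^7: in scientific notation every digit of the coefficient is significant.

5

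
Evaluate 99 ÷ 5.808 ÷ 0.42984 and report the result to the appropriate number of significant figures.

4.0 × 10¹

99 ÷ 5.808 ÷ 0.42984 = 39.6553474443…
Multiplication/division keeps the fewest significant figures: 99 → 2 s.f., 5.808 → 4 s.f., 0.42984 → 5 s.f.; limit is 2.
Rounded to 2 significant figures: 4.0 × 10¹.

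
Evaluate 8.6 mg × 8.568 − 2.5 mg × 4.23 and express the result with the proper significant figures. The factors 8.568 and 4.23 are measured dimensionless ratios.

63 mg

8.6 × 8.568 = 73.6848 → 74 mg (2 s.f., last digit at the 10^0 place).
2.5 × 4.23 = 10.575 → 11 mg (2 s.f., last digit at the 10^0 place).
Difference: 63.1098 mg; keep the coarser place, 10^0.
Result: 63 mg.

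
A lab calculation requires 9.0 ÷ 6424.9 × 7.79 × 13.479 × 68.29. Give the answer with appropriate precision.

9.0 ÷ 6424.9 × 7.79 × 13.479 × 68.29 = 10.0445013308…
Multiplication/division keeps the fewest significant figures: 9.0 → 2 s.f., 6424.9 → 5 s.f., 7.79 → 3 s.f., 13.479 → 5 s.f., 68.29 → 4 s.f.; limit is 2.
Rounded to 2 significant figures: 10.

10.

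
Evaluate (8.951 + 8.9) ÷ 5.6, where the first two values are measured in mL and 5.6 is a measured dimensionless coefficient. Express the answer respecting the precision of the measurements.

3.2 mL

8.951 mL + 8.9 mL = 17.851 mL; the sum is limited to 1 decimal place (3 s.f.).
Carrying full precision, 17.851 ÷ 5.6 = 3.18767857143… mL; 5.6 has 2 s.f., so the result keeps min(3, 2) = 2 s.f.
Rounded to 2 significant figures: 3.2 mL.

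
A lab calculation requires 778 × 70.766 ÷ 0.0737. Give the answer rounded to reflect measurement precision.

778 × 70.766 ÷ 0.0737 = 747027.788331…
Multiplication/division keeps the fewest significant figures: 778 → 3 s.f., 70.766 → 5 s.f., 0.0737 → 3 s.f.; limit is 3.
Rounded to 3 significant figures: 7.47 × 10^5.

7.47 × 10^5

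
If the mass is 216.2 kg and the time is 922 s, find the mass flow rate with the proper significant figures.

mass flow rate = 216.2 kg ÷ 922 s = 0.234490238612… kg/s.
216.2 has 4 significant figures; 922 has 3.
Division/multiplication keeps the fewest: 3 significant figures.
Rounded: 2.34 × 10⁻¹ kg/s.

2.34 × 10⁻¹ kg/s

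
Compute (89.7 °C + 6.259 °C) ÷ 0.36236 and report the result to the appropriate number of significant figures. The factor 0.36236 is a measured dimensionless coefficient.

265 °C

89.7 °C + 6.259 °C = 95.959 °C; the sum is limited to 1 decimal place (3 s.f.).
Carrying full precision, 95.959 ÷ 0.36236 = 264.816756816… °C; 0.36236 has 5 s.f., so the result keeps min(3, 5) = 3 s.f.
Rounded to 3 significant figures: 265 °C.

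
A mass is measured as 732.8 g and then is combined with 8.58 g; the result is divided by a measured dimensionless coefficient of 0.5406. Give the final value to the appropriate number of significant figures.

732.8 g + 8.58 g = 741.38 g; the sum is limited to 1 decimal place (4 s.f.).
Carrying full precision, 741.38 ÷ 0.5406 = 1371.40214576… g; 0.5406 has 4 s.f., so the result keeps min(4, 4) = 4 s.f.
Rounded to 4 significant figures: 1371 g.

1371 g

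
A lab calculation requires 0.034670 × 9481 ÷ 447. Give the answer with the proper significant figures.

0.735

0.034670 × 9481 ÷ 447 = 0.735360782998…
Multiplication/division keeps the fewest significant figures: 0.034670 → 5 s.f., 9481 → 4 s.f., 447 → 3 s.f.; limit is 3.
Rounded to 3 significant figures: 0.735.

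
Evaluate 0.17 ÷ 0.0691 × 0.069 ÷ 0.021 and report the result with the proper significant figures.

8.1

0.17 ÷ 0.0691 × 0.069 ÷ 0.021 = 8.08352284474…
Multiplication/division keeps the fewest significant figures: 0.17 → 2 s.f., 0.0691 → 3 s.f., 0.069 → 2 s.f., 0.021 → 2 s.f.; limit is 2.
Rounded to 2 significant figures: 8.1.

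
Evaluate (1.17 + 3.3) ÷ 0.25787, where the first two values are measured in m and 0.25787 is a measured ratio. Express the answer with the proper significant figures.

17 m

1.17 m + 3.3 m = 4.47 m; the sum is limited to 1 decimal place (2 s.f.).
Carrying full precision, 4.47 ÷ 0.25787 = 17.3343157405… m; 0.25787 has 5 s.f., so the result keeps min(2, 5) = 2 s.f.
Rounded to 2 significant figures: 17 m.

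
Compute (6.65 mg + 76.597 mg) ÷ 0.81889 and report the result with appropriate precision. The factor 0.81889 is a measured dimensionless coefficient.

101.7 mg

6.65 mg + 76.597 mg = 83.247 mg; the sum is limited to 2 decimal places (4 s.f.).
Carrying full precision, 83.247 ÷ 0.81889 = 101.65834239… mg; 0.81889 has 5 s.f., so the result keeps min(4, 5) = 4 s.f.
Rounded to 4 significant figures: 101.7 mg.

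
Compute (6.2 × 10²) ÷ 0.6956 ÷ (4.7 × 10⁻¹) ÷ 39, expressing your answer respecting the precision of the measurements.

(6.2 × 10²) ÷ 0.6956 ÷ (4.7 × 10⁻¹) ÷ 39 = 48.6261237732…
Multiplication/division keeps the fewest significant figures: 6.2 × 10² → 2 s.f., 0.6956 → 4 s.f., 4.7 × 10⁻¹ → 2 s.f., 39 → 2 s.f.; limit is 2.
Rounded to 2 significant figures: 49.

49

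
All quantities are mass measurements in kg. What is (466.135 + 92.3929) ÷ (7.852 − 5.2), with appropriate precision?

466.135 + 92.3929 = 558.5279, limited to 3 d.p. → 6 s.f.; 7.852 − 5.2 = 2.652, limited to 1 d.p. → 2 s.f.
Carrying full precision, 558.5279 ÷ 2.652 = 210.606297134…; keep min(6, 2) = 2 s.f.
Rounded to 2 significant figures: 2.1 × 10^2.

2.1 × 10^2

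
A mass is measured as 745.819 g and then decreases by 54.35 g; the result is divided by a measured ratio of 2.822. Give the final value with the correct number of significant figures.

2.450 × 10^2 g

745.819 g − 54.35 g = 691.469 g; the difference is limited to 2 decimal places (5 s.f.).
Carrying full precision, 691.469 ÷ 2.822 = 245.02799433… g; 2.822 has 4 s.f., so the result keeps min(5, 4) = 4 s.f.
Rounded to 4 significant figures: 2.450 × 10^2 g.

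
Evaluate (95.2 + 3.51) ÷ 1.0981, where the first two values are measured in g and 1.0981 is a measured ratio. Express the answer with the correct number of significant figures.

89.9 g

95.2 g + 3.51 g = 98.71 g; the sum is limited to 1 decimal place (3 s.f.).
Carrying full precision, 98.71 ÷ 1.0981 = 89.891630999… g; 1.0981 has 5 s.f., so the result keeps min(3, 5) = 3 s.f.
Rounded to 3 significant figures: 89.9 g.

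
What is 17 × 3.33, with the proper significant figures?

17 × 3.33 = 56.61
Multiplication/division keeps the fewest significant figures: 17 → 2 s.f., 3.33 → 3 s.f.; limit is 2.
Rounded to 2 significant figures: 57.

57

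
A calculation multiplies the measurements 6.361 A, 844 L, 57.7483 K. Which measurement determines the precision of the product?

6.361 A → 4 s.f.; 844 L → 3 s.f.; 57.7483 K → 6 s.f.
The fewest is 3 significant figures, from 844 L.

844 L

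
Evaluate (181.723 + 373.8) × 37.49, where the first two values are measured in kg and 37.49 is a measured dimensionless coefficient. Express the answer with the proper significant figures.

2.083 × 10^4 kg

181.723 kg + 373.8 kg = 555.523 kg; the sum is limited to 1 decimal place (4 s.f.).
Carrying full precision, 555.523 × 37.49 = 20826.55727 kg; 37.49 has 4 s.f., so the result keeps min(4, 4) = 4 s.f.
Rounded to 4 significant figures: 2.083 × 10^4 kg.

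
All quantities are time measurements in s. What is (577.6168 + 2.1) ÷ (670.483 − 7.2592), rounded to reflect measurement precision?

577.6168 + 2.1 = 579.7168, limited to 1 d.p. → 4 s.f.; 670.483 − 7.2592 = 663.2238, limited to 3 d.p. → 6 s.f.
Carrying full precision, 579.7168 ÷ 663.2238 = 0.874089259161…; keep min(4, 6) = 4 s.f.
Rounded to 4 significant figures: 0.8741.

0.8741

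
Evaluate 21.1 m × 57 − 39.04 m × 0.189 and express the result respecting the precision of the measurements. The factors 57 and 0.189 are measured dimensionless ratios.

1.2 × 10^3 m

21.1 × 57 = 1202.7 → 1.2 × 10^3 m (2 s.f., last digit at the 10^2 place).
39.04 × 0.189 = 7.37856 → 7.38 m (3 s.f., last digit at the 10^-2 place).
Difference: 1195.32144 m; keep the coarser place, 10^2.
Result: 1.2 × 10^3 m.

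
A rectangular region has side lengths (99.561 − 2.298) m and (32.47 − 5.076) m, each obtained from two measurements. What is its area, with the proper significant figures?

99.561 − 2.298 = 97.263, limited to 3 d.p. → 5 s.f.; 32.47 − 5.076 = 27.394, limited to 2 d.p. → 4 s.f.
Carrying full precision, 97.263 × 27.394 = 2664.422622; keep min(5, 4) = 4 s.f.
Rounded to 4 significant figures: 2664 m².

2664 m²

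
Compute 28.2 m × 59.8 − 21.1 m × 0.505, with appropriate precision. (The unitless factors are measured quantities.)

1.68 × 10³ m

28.2 × 59.8 = 1686.36 → 1.69 × 10³ m (3 s.f., last digit at the 10^1 place).
21.1 × 0.505 = 10.6555 → 10.7 m (3 s.f., last digit at the 10^-1 place).
Difference: 1675.7045 m; keep the coarser place, 10^1.
Result: 1.68 × 10³ m.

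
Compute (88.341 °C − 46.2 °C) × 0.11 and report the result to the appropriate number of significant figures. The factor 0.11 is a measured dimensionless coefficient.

88.341 °C − 46.2 °C = 42.141 °C; the difference is limited to 1 decimal place (3 s.f.).
Carrying full precision, 42.141 × 0.11 = 4.63551 °C; 0.11 has 2 s.f., so the result keeps min(3, 2) = 2 s.f.
Rounded to 2 significant figures: 4.6 °C.

4.6 °C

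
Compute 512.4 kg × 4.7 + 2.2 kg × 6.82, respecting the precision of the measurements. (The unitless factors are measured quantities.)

2.4 × 10^3 kg

512.4 × 4.7 = 2408.28 → 2.4 × 10^3 kg (2 s.f., last digit at the 10^2 place).
2.2 × 6.82 = 15.004 → 15 kg (2 s.f., last digit at the 10^0 place).
Sum: 2423.284 kg; keep the coarser place, 10^2.
Result: 2.4 × 10^3 kg.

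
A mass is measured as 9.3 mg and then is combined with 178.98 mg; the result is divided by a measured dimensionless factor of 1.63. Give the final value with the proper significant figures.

9.3 mg + 178.98 mg = 188.28 mg; the sum is limited to 1 decimal place (4 s.f.).
Carrying full precision, 188.28 ÷ 1.63 = 115.509202454… mg; 1.63 has 3 s.f., so the result keeps min(4, 3) = 3 s.f.
Rounded to 3 significant figures: 116 mg.

116 mg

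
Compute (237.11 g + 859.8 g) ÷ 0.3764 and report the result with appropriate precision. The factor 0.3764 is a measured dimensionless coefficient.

237.11 g + 859.8 g = 1096.91 g; the sum is limited to 1 decimal place (5 s.f.).
Carrying full precision, 1096.91 ÷ 0.3764 = 2914.21360255… g; 0.3764 has 4 s.f., so the result keeps min(5, 4) = 4 s.f.
Rounded to 4 significant figures: 2914 g.

2914 g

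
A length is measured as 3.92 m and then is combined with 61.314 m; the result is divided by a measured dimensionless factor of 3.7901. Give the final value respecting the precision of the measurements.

17.21 m

3.92 m + 61.314 m = 65.234 m; the sum is limited to 2 decimal places (4 s.f.).
Carrying full precision, 65.234 ÷ 3.7901 = 17.211683069… m; 3.7901 has 5 s.f., so the result keeps min(4, 5) = 4 s.f.
Rounded to 4 significant figures: 17.21 m.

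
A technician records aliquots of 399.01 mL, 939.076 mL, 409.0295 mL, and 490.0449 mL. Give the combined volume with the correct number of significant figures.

399.01 mL + 939.076 mL + 409.0295 mL + 490.0449 mL = 2237.1604 mL.
Addition/subtraction keeps the fewest decimal places: 399.01 → 2 decimal places, 939.076 → 3 decimal places, 409.0295 → 4 decimal places, 490.0449 → 4 decimal places; limit is 2.
Rounded to 2 decimal places: 2237.16 mL.

2237.16 mL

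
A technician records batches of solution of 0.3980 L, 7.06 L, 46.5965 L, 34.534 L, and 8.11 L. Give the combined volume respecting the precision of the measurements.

96.70 L

0.3980 L + 7.06 L + 46.5965 L + 34.534 L + 8.11 L = 96.6985 L.
Addition/subtraction keeps the fewest decimal places: 0.3980 → 4 decimal places, 7.06 → 2 decimal places, 46.5965 → 4 decimal places, 34.534 → 3 decimal places, 8.11 → 2 decimal places; limit is 2.
Rounded to 2 decimal places: 96.70 L.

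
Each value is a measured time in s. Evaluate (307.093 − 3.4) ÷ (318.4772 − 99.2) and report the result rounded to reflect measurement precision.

1.385

307.093 − 3.4 = 303.693, limited to 1 d.p. → 4 s.f.; 318.4772 − 99.2 = 219.2772, limited to 1 d.p. → 4 s.f.
Carrying full precision, 303.693 ÷ 219.2772 = 1.38497299309…; keep min(4, 4) = 4 s.f.
Rounded to 4 significant figures: 1.385.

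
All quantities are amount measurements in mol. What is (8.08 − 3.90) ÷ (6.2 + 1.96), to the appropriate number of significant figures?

0.51

8.08 − 3.90 = 4.18, limited to 2 d.p. → 3 s.f.; 6.2 + 1.96 = 8.16, limited to 1 d.p. → 2 s.f.
Carrying full precision, 4.18 ÷ 8.16 = 0.512254901961…; keep min(3, 2) = 2 s.f.
Rounded to 2 significant figures: 0.51.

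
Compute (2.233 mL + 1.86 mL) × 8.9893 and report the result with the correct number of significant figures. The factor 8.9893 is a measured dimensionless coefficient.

36.8 mL

2.233 mL + 1.86 mL = 4.093 mL; the sum is limited to 2 decimal places (3 s.f.).
Carrying full precision, 4.093 × 8.9893 = 36.7932049 mL; 8.9893 has 5 s.f., so the result keeps min(3, 5) = 3 s.f.
Rounded to 3 significant figures: 36.8 mL.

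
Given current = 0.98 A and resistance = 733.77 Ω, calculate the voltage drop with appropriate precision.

7.2 × 10² V

voltage drop = 0.98 A × 733.77 Ω = 719.0946 V.
0.98 has 2 significant figures; 733.77 has 5.
Division/multiplication keeps the fewest: 2 significant figures.
Rounded: 7.2 × 10² V.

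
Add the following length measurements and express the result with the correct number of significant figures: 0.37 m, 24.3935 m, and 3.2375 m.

28.00 m

0.37 m + 24.3935 m + 3.2375 m = 28.0010 m.
Addition/subtraction keeps the fewest decimal places: 0.37 → 2 decimal places, 24.3935 → 4 decimal places, 3.2375 → 4 decimal places; limit is 2.
Rounded to 2 decimal places: 28.00 m.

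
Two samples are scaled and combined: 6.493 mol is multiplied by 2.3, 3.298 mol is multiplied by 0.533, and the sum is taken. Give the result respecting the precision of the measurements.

6.493 × 2.3 = 14.9339 → 15 mol (2 s.f., last digit at the 10^0 place).
3.298 × 0.533 = 1.757834 → 1.76 mol (3 s.f., last digit at the 10^-2 place).
Sum: 16.691734 mol; keep the coarser place, 10^0.
Result: 17 mol.

17 mol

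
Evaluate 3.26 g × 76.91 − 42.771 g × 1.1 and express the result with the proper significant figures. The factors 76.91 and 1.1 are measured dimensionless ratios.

204 g

3.26 × 76.91 = 250.7266 → 2.51 × 10^2 g (3 s.f., last digit at the 10^0 place).
42.771 × 1.1 = 47.0481 → 47 g (2 s.f., last digit at the 10^0 place).
Difference: 203.6785 g; keep the coarser place, 10^0.
Result: 204 g.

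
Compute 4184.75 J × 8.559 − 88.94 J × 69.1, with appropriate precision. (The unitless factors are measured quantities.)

4184.75 × 8.559 = 35817.27525 → 3.582 × 10^4 J (4 s.f., last digit at the 10^1 place).
88.94 × 69.1 = 6145.754 → 6.15 × 10^3 J (3 s.f., last digit at the 10^1 place).
Difference: 29671.52125 J; keep the coarser place, 10^1.
Result: 2.967 × 10^4 J.

2.967 × 10^4 J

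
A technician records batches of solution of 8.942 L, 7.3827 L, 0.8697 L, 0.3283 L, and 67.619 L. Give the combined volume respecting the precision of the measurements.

85.142 L

8.942 L + 7.3827 L + 0.8697 L + 0.3283 L + 67.619 L = 85.1417 L.
Addition/subtraction keeps the fewest decimal places: 8.942 → 3 decimal places, 7.3827 → 4 decimal places, 0.8697 → 4 decimal places, 0.3283 → 4 decimal places, 67.619 → 3 decimal places; limit is 3.
Rounded to 3 decimal places: 85.142 L.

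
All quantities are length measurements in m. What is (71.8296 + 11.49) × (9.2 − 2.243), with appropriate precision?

5.8 × 10² m²

71.8296 + 11.49 = 83.3196, limited to 2 d.p. → 4 s.f.; 9.2 − 2.243 = 6.957, limited to 1 d.p. → 2 s.f.
Carrying full precision, 83.3196 × 6.957 = 579.6544572; keep min(4, 2) = 2 s.f.
Rounded to 2 significant figures: 5.8 × 10² m².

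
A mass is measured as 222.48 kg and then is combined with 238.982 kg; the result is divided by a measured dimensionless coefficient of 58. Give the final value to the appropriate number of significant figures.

8.0 kg

222.48 kg + 238.982 kg = 461.462 kg; the sum is limited to 2 decimal places (5 s.f.).
Carrying full precision, 461.462 ÷ 58 = 7.95624137931… kg; 58 has 2 s.f., so the result keeps min(5, 2) = 2 s.f.
Rounded to 2 significant figures: 8.0 kg.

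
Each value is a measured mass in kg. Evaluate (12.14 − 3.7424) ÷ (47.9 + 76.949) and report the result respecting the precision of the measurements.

0.0673

12.14 − 3.7424 = 8.3976, limited to 2 d.p. → 3 s.f.; 47.9 + 76.949 = 124.849, limited to 1 d.p. → 4 s.f.
Carrying full precision, 8.3976 ÷ 124.849 = 0.0672620525595…; keep min(3, 4) = 3 s.f.
Rounded to 3 significant figures: 0.0673.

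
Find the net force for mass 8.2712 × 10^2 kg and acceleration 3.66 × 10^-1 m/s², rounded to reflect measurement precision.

3.03 × 10^2 N

net force = 8.2712 × 10^2 kg × 3.66 × 10^-1 m/s² = 302.72592 N.
8.2712 × 10^2 has 5 significant figures; 3.66 × 10^-1 has 3.
Division/multiplication keeps the fewest: 3 significant figures.
Rounded: 3.03 × 10^2 N.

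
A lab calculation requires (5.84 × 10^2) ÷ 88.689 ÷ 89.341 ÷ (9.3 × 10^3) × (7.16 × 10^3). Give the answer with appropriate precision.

0.057

(5.84 × 10^2) ÷ 88.689 ÷ 89.341 ÷ (9.3 × 10^3) × (7.16 × 10^3) = 0.0567443144518…
Multiplication/division keeps the fewest significant figures: 5.84 × 10^2 → 3 s.f., 88.689 → 5 s.f., 89.341 → 5 s.f., 9.3 × 10^3 → 2 s.f., 7.16 × 10^3 → 3 s.f.; limit is 2.
Rounded to 2 significant figures: 0.057.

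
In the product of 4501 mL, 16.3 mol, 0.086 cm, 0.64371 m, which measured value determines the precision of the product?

0.086 cm

4501 mL → 4 s.f.; 16.3 mol → 3 s.f.; 0.086 cm → 2 s.f.; 0.64371 m → 5 s.f.
The fewest is 2 significant figures, from 0.086 cm.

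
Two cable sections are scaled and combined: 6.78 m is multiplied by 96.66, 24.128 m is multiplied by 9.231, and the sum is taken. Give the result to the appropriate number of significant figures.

6.78 × 96.66 = 655.3548 → 655 m (3 s.f., last digit at the 10^0 place).
24.128 × 9.231 = 222.725568 → 222.7 m (4 s.f., last digit at the 10^-1 place).
Sum: 878.080368 m; keep the coarser place, 10^0.
Result: 878 m.

878 m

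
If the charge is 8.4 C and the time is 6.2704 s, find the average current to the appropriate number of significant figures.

1.3 A

average current = 8.4 C ÷ 6.2704 s = 1.33962745598… A.
8.4 has 2 significant figures; 6.2704 has 5.
Division/multiplication keeps the fewest: 2 significant figures.
Rounded: 1.3 A.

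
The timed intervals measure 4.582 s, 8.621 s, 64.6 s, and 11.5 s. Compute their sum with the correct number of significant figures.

4.582 s + 8.621 s + 64.6 s + 11.5 s = 89.303 s.
Addition/subtraction keeps the fewest decimal places: 4.582 → 3 decimal places, 8.621 → 3 decimal places, 64.6 → 1 decimal place, 11.5 → 1 decimal place; limit is 1.
Rounded to 1 decimal place: 89.3 s.

89.3 s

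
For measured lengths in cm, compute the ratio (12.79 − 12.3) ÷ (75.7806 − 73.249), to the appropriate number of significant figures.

0.2

12.79 − 12.3 = 0.49, limited to 1 d.p. → 1 s.f.; 75.7806 − 73.249 = 2.5316, limited to 3 d.p. → 4 s.f.
Carrying full precision, 0.49 ÷ 2.5316 = 0.193553483963…; keep min(1, 4) = 1 s.f.
Rounded to 1 significant figure: 0.2.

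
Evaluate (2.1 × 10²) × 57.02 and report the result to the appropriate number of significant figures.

(2.1 × 10²) × 57.02 = 11974.2
Multiplication/division keeps the fewest significant figures: 2.1 × 10² → 2 s.f., 57.02 → 4 s.f.; limit is 2.
Rounded to 2 significant figures: 1.2 × 10⁴.

1.2 × 10⁴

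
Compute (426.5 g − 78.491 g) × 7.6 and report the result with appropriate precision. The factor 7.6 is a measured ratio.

2.6 × 10³ g

426.5 g − 78.491 g = 348.009 g; the difference is limited to 1 decimal place (4 s.f.).
Carrying full precision, 348.009 × 7.6 = 2644.8684 g; 7.6 has 2 s.f., so the result keeps min(4, 2) = 2 s.f.
Rounded to 2 significant figures: 2.6 × 10³ g.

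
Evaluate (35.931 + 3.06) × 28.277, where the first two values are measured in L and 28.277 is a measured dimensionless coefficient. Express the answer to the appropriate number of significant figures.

35.931 L + 3.06 L = 38.991 L; the sum is limited to 2 decimal places (4 s.f.).
Carrying full precision, 38.991 × 28.277 = 1102.548507 L; 28.277 has 5 s.f., so the result keeps min(4, 5) = 4 s.f.
Rounded to 4 significant figures: 1103 L.

1103 L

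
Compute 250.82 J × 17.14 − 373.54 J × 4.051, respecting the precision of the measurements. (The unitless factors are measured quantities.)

2786 J

250.82 × 17.14 = 4299.0548 → 4299 J (4 s.f., last digit at the 10^0 place).
373.54 × 4.051 = 1513.21054 → 1513 J (4 s.f., last digit at the 10^0 place).
Difference: 2785.84426 J; keep the coarser place, 10^0.
Result: 2786 J.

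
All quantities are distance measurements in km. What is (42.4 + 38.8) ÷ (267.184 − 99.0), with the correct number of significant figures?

0.483

42.4 + 38.8 = 81.2, limited to 1 d.p. → 3 s.f.; 267.184 − 99.0 = 168.184, limited to 1 d.p. → 4 s.f.
Carrying full precision, 81.2 ÷ 168.184 = 0.4828045474…; keep min(3, 4) = 3 s.f.
Rounded to 3 significant figures: 0.483.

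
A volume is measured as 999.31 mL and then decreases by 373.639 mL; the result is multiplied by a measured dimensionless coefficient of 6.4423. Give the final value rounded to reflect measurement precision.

4030.8 mL

999.31 mL − 373.639 mL = 625.671 mL; the difference is limited to 2 decimal places (5 s.f.).
Carrying full precision, 625.671 × 6.4423 = 4030.7602833 mL; 6.4423 has 5 s.f., so the result keeps min(5, 5) = 5 s.f.
Rounded to 5 significant figures: 4030.8 mL.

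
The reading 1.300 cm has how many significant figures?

1.300: trailing zeros after a decimal point are significant.

4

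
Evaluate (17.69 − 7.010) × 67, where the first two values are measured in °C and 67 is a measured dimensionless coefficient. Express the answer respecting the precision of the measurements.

7.2 × 10^2 °C

17.69 °C − 7.010 °C = 10.680 °C; the difference is limited to 2 decimal places (4 s.f.).
Carrying full precision, 10.680 × 67 = 715.56 °C; 67 has 2 s.f., so the result keeps min(4, 2) = 2 s.f.
Rounded to 2 significant figures: 7.2 × 10^2 °C.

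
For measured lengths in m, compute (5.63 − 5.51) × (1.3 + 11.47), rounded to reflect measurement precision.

1.5 m²

5.63 − 5.51 = 0.12, limited to 2 d.p. → 2 s.f.; 1.3 + 11.47 = 12.77, limited to 1 d.p. → 3 s.f.
Carrying full precision, 0.12 × 12.77 = 1.5324; keep min(2, 3) = 2 s.f.
Rounded to 2 significant figures: 1.5 m².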